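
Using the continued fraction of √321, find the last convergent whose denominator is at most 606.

√321 = [17; 1, 10, 1, 34, …] (period length 4).
Convergents:
  p_0/q_0 = 17/1
  p_1/q_1 = 18/1
  p_2/q_2 = 197/11
  p_3/q_3 = 215/12
  p_4/q_4 = 7507/419
  p_5/q_5 = 7722/431
  p_6/q_6 = 84727/4729
q_5 = 431 ≤ 606 < 4729 = q_6, so the answer is 7722/431.

7722/431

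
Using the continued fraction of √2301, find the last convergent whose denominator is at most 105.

1535/32

√2301 = [47; 1, 30, 1, 94, …] (period length 4).
Convergents:
  p_0/q_0 = 47/1
  p_1/q_1 = 48/1
  p_2/q_2 = 1487/31
  p_3/q_3 = 1535/32
  p_4/q_4 = 145777/3039
q_3 = 32 ≤ 105 < 3039 = q_4, so the answer is 1535/32.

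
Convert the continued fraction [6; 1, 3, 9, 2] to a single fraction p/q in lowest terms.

Using pₖ = aₖpₖ₋₁ + pₖ₋₂ and qₖ = aₖqₖ₋₁ + qₖ₋₂:
  k=0: a=6, p=6, q=1
  k=1: a=1, p=7, q=1
  k=2: a=3, p=27, q=4
  k=3: a=9, p=250, q=37
  k=4: a=2, p=527, q=78

527/78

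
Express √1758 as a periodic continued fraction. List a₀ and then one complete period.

a₀ = ⌊√1758⌋ = 41.

[41; 1, 12, 1, 82]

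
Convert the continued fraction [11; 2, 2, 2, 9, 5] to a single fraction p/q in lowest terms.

Fold from the inside: start with 5/1.
  9 + 1/5 = 46/5
  2 + 5/46 = 97/46
  2 + 46/97 = 240/97
  2 + 97/240 = 577/240
  11 + 240/577 = 6587/577

6587/577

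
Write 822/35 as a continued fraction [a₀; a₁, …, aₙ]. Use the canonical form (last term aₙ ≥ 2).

822 = 23·35 + 17
35 = 2·17 + 1
17 = 17·1 + 0  (stop)
So 822/35 = [23; 2, 17].

[23; 2, 17]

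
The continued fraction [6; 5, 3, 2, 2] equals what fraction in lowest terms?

557/90

Fold from the inside: start with 2/1.
  2 + 1/2 = 5/2
  3 + 2/5 = 17/5
  5 + 5/17 = 90/17
  6 + 17/90 = 557/90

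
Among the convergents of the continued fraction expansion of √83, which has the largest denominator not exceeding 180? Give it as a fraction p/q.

√83 = [9; 9, 18, …] (period length 2).
Convergents:
  p_0/q_0 = 9/1
  p_1/q_1 = 82/9
  p_2/q_2 = 1485/163
  p_3/q_3 = 13447/1476
q_2 = 163 ≤ 180 < 1476 = q_3, so the answer is 1485/163.

1485/163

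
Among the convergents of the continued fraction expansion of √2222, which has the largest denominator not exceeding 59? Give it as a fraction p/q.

√2222 = [47; 7, 4, 7, 94, …] (period length 4).
Convergents:
  p_0/q_0 = 47/1
  p_1/q_1 = 330/7
  p_2/q_2 = 1367/29
  p_3/q_3 = 9899/210
q_2 = 29 ≤ 59 < 210 = q_3, so the answer is 1367/29.

1367/29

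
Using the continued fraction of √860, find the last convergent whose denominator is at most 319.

√860 = [29; 3, 14, 3, 58, …] (period length 4).
Convergents:
  p_0/q_0 = 29/1
  p_1/q_1 = 88/3
  p_2/q_2 = 1261/43
  p_3/q_3 = 3871/132
  p_4/q_4 = 225779/7699
q_3 = 132 ≤ 319 < 7699 = q_4, so the answer is 3871/132.

3871/132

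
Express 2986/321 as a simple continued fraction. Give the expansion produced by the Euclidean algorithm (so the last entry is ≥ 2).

[9; 3, 3, 4, 3, 2]

2986 = 9×321 + 97
321 = 3×97 + 30
97 = 3×30 + 7
30 = 4×7 + 2
7 = 3×2 + 1
2 = 2×1 + 0  (stop)
So 2986/321 = [9; 3, 3, 4, 3, 2].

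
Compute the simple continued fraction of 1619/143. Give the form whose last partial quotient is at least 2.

[11; 3, 9, 5]

1619 = 11·143 + 46
143 = 3·46 + 5
46 = 9·5 + 1
5 = 5·1 + 0  (stop)
So 1619/143 = [11; 3, 9, 5].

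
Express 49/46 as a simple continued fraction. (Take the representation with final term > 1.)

[1; 15, 3]

49 = 1*46 + 3
46 = 15*3 + 1
3 = 3*1 + 0  (stop)
So 49/46 = [1; 15, 3].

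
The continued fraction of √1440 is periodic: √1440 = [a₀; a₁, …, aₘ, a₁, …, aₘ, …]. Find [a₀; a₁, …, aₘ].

[37; 1, 17, 1, 74]

a₀ = ⌊√1440⌋ = 37.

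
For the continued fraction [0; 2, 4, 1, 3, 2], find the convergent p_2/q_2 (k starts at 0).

4/9

Using pₖ = aₖpₖ₋₁ + pₖ₋₂, qₖ = aₖqₖ₋₁ + qₖ₋₂ (with p₋₁=1, p₋₂=0, q₋₁=0, q₋₂=1):
  k=0: a=0, p=0, q=1
  k=1: a=2, p=1, q=2
  k=2: a=4, p=4, q=9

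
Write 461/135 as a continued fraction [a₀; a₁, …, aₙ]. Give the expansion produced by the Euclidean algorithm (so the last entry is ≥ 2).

[3; 2, 2, 2, 3, 3]

461 = 3*135 + 56
135 = 2*56 + 23
56 = 2*23 + 10
23 = 2*10 + 3
10 = 3*3 + 1
3 = 3*1 + 0  (stop)
So 461/135 = [3; 2, 2, 2, 3, 3].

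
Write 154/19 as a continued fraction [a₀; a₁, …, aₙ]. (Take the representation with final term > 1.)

154 = 8·19 + 2
19 = 9·2 + 1
2 = 2·1 + 0  (stop)
So 154/19 = [8; 9, 2].

[8; 9, 2]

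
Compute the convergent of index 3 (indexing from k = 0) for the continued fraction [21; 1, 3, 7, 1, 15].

Using pₖ = aₖpₖ₋₁ + pₖ₋₂, qₖ = aₖqₖ₋₁ + qₖ₋₂ (with p₋₁=1, p₋₂=0, q₋₁=0, q₋₂=1):
  k=0: a=21, p=21, q=1
  k=1: a=1, p=22, q=1
  k=2: a=3, p=87, q=4
  k=3: a=7, p=631, q=29

631/29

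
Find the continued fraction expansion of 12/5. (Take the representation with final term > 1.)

12 = 2·5 + 2
5 = 2·2 + 1
2 = 2·1 + 0  (stop)
So 12/5 = [2; 2, 2].

[2; 2, 2]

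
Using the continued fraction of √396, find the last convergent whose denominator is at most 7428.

79201/3980

√396 = [19; 1, 8, 1, 38, …] (period length 4).
Convergents:
  p_0/q_0 = 19/1
  p_1/q_1 = 20/1
  p_2/q_2 = 179/9
  p_3/q_3 = 199/10
  p_4/q_4 = 7741/389
  p_5/q_5 = 7940/399
  p_6/q_6 = 71261/3581
  p_7/q_7 = 79201/3980
  p_8/q_8 = 3080899/154821
q_7 = 3980 ≤ 7428 < 154821 = q_8, so the answer is 79201/3980.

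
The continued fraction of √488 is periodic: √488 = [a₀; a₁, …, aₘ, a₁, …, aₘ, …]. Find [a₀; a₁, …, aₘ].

[22; 11, 44]

a₀ = ⌊√488⌋ = 22.
With m₀=0, d₀=1 and mₖ₊₁ = dₖaₖ − mₖ, dₖ₊₁ = (n − mₖ₊₁²)/dₖ, aₖ₊₁ = ⌊(a₀+mₖ₊₁)/dₖ₊₁⌋:
  k=1: m=22, d=4, a=11
  k=2: m=22, d=1, a=44
d=1 and a=2a₀=44 at k=2, so the next step gives (m, d) = (22, 4) again — its k=1 value — and the period has length 2.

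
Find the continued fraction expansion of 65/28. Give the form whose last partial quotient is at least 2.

[2; 3, 9]

65 = 2×28 + 9
28 = 3×9 + 1
9 = 9×1 + 0  (stop)
So 65/28 = [2; 3, 9].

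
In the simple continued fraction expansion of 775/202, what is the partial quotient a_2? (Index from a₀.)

5

775 = 3·202 + 169   →  a_0 = 3
202 = 1·169 + 33   →  a_1 = 1
169 = 5·33 + 4   →  a_2 = 5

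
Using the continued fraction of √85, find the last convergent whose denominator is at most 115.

378/41

√85 = [9; 4, 1, 1, 4, 18, …] (period length 5).
Convergents:
  p_0/q_0 = 9/1
  p_1/q_1 = 37/4
  p_2/q_2 = 46/5
  p_3/q_3 = 83/9
  p_4/q_4 = 378/41
  p_5/q_5 = 6887/747
q_4 = 41 ≤ 115 < 747 = q_5, so the answer is 378/41.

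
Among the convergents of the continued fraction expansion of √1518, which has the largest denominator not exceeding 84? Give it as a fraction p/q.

√1518 = [38; 1, 24, 1, 76, …] (period length 4).
Convergents:
  p_0/q_0 = 38/1
  p_1/q_1 = 39/1
  p_2/q_2 = 974/25
  p_3/q_3 = 1013/26
  p_4/q_4 = 77962/2001
q_3 = 26 ≤ 84 < 2001 = q_4, so the answer is 1013/26.

1013/26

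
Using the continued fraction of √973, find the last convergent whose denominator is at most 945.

√973 = [31; 5, 5, 2, 8, 2, 5, 5, 62, …] (period length 8).
Convergents:
  p_0/q_0 = 31/1
  p_1/q_1 = 156/5
  p_2/q_2 = 811/26
  p_3/q_3 = 1778/57
  p_4/q_4 = 15035/482
  p_5/q_5 = 31848/1021
q_4 = 482 ≤ 945 < 1021 = q_5, so the answer is 15035/482.

15035/482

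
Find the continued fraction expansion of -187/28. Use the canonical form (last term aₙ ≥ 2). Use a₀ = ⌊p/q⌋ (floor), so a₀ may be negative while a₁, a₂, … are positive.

-187 = -7*28 + 9
28 = 3*9 + 1
9 = 9*1 + 0  (stop)
So -187/28 = [-7; 3, 9].

[-7; 3, 9]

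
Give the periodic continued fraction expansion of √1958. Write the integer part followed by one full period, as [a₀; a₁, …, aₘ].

[44; 4, 88]

a₀ = ⌊√1958⌋ = 44.
With m₀=0, d₀=1 and mₖ₊₁ = dₖaₖ − mₖ, dₖ₊₁ = (n − mₖ₊₁²)/dₖ, aₖ₊₁ = ⌊(a₀+mₖ₊₁)/dₖ₊₁⌋:
  k=1: m=44, d=22, a=4
  k=2: m=44, d=1, a=88
d=1 and a=2a₀=88 at k=2, so the next step gives (m, d) = (44, 22) again — its k=1 value — and the period has length 2.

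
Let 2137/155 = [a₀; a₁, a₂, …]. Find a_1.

2137 = 13·155 + 122   →  a_0 = 13
155 = 1·122 + 33   →  a_1 = 1

1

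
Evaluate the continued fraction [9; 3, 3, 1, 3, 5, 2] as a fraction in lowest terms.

Using pₖ = aₖpₖ₋₁ + pₖ₋₂ and qₖ = aₖqₖ₋₁ + qₖ₋₂:
  k=0: a=9, p=9, q=1
  k=1: a=3, p=28, q=3
  k=2: a=3, p=93, q=10
  k=3: a=1, p=121, q=13
  k=4: a=3, p=456, q=49
  k=5: a=5, p=2401, q=258
  k=6: a=2, p=5258, q=565

5258/565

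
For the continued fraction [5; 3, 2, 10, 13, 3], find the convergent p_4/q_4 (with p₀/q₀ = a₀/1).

5055/956

Using pₖ = aₖpₖ₋₁ + pₖ₋₂, qₖ = aₖqₖ₋₁ + qₖ₋₂ (with p₋₁=1, p₋₂=0, q₋₁=0, q₋₂=1):
  k=0: a=5, p=5, q=1
  k=1: a=3, p=16, q=3
  k=2: a=2, p=37, q=7
  k=3: a=10, p=386, q=73
  k=4: a=13, p=5055, q=956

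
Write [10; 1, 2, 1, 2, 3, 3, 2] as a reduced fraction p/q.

3015/281

Fold from the inside: start with 2/1.
  3 + 1/2 = 7/2
  3 + 2/7 = 23/7
  2 + 7/23 = 53/23
  1 + 23/53 = 76/53
  2 + 53/76 = 205/76
  1 + 76/205 = 281/205
  10 + 205/281 = 3015/281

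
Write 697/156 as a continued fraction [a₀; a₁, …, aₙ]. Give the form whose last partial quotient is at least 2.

[4; 2, 7, 3, 3]

697 = 4·156 + 73
156 = 2·73 + 10
73 = 7·10 + 3
10 = 3·3 + 1
3 = 3·1 + 0  (stop)
So 697/156 = [4; 2, 7, 3, 3].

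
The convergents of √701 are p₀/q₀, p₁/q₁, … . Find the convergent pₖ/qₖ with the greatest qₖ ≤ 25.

√701 = [26; 2, 10, 10, 2, 52, …] (period length 5).
Convergents:
  p_0/q_0 = 26/1
  p_1/q_1 = 53/2
  p_2/q_2 = 556/21
  p_3/q_3 = 5613/212
q_2 = 21 ≤ 25 < 212 = q_3, so the answer is 556/21.

556/21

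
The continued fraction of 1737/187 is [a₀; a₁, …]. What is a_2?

1737 = 9·187 + 54   →  a_0 = 9
187 = 3·54 + 25   →  a_1 = 3
54 = 2·25 + 4   →  a_2 = 2

2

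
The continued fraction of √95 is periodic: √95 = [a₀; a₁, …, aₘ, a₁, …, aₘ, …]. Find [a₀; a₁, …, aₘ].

a₀ = ⌊√95⌋ = 9.
With m₀=0, d₀=1 and mₖ₊₁ = dₖaₖ − mₖ, dₖ₊₁ = (n − mₖ₊₁²)/dₖ, aₖ₊₁ = ⌊(a₀+mₖ₊₁)/dₖ₊₁⌋:
  k=1: m=9, d=14, a=1
  k=2: m=5, d=5, a=2
  k=3: m=5, d=14, a=1
  k=4: m=9, d=1, a=18
d=1 and a=2a₀=18 at k=4, so the next step gives (m, d) = (9, 14) again — its k=1 value — and the period has length 4.

[9; 1, 2, 1, 18]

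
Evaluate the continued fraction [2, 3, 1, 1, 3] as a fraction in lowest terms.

Using pₖ = aₖpₖ₋₁ + pₖ₋₂ and qₖ = aₖqₖ₋₁ + qₖ₋₂:
  k=0: a=2, p=2, q=1
  k=1: a=3, p=7, q=3
  k=2: a=1, p=9, q=4
  k=3: a=1, p=16, q=7
  k=4: a=3, p=57, q=25

57/25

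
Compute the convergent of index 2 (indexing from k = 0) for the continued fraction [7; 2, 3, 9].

52/7

Using pₖ = aₖpₖ₋₁ + pₖ₋₂, qₖ = aₖqₖ₋₁ + qₖ₋₂ (with p₋₁=1, p₋₂=0, q₋₁=0, q₋₂=1):
  k=0: a=7, p=7, q=1
  k=1: a=2, p=15, q=2
  k=2: a=3, p=52, q=7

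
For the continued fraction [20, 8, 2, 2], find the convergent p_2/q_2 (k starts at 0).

342/17

Using pₖ = aₖpₖ₋₁ + pₖ₋₂, qₖ = aₖqₖ₋₁ + qₖ₋₂ (with p₋₁=1, p₋₂=0, q₋₁=0, q₋₂=1):
  k=0: a=20, p=20, q=1
  k=1: a=8, p=161, q=8
  k=2: a=2, p=342, q=17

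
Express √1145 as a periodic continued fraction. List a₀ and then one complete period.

a₀ = ⌊√1145⌋ = 33.
With m₀=0, d₀=1 and mₖ₊₁ = dₖaₖ − mₖ, dₖ₊₁ = (n − mₖ₊₁²)/dₖ, aₖ₊₁ = ⌊(a₀+mₖ₊₁)/dₖ₊₁⌋:
  k=1: m=33, d=56, a=1
  k=2: m=23, d=11, a=5
  k=3: m=32, d=11, a=5
  k=4: m=23, d=56, a=1
  k=5: m=33, d=1, a=66
d=1 and a=2a₀=66 at k=5, so the next step gives (m, d) = (33, 56) again — its k=1 value — and the period has length 5.

[33; 1, 5, 5, 1, 66]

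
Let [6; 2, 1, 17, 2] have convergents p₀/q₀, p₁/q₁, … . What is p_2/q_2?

Using pₖ = aₖpₖ₋₁ + pₖ₋₂, qₖ = aₖqₖ₋₁ + qₖ₋₂ (with p₋₁=1, p₋₂=0, q₋₁=0, q₋₂=1):
  k=0: a=6, p=6, q=1
  k=1: a=2, p=13, q=2
  k=2: a=1, p=19, q=3

19/3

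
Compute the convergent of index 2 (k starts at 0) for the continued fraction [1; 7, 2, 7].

17/15

Using pₖ = aₖpₖ₋₁ + pₖ₋₂, qₖ = aₖqₖ₋₁ + qₖ₋₂ (with p₋₁=1, p₋₂=0, q₋₁=0, q₋₂=1):
  k=0: a=1, p=1, q=1
  k=1: a=7, p=8, q=7
  k=2: a=2, p=17, q=15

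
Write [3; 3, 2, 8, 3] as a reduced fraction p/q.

605/184

Fold from the inside: start with 3/1.
  8 + 1/3 = 25/3
  2 + 3/25 = 53/25
  3 + 25/53 = 184/53
  3 + 53/184 = 605/184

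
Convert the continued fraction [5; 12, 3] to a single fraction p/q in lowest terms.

Fold from the inside: start with 3/1.
  12 + 1/3 = 37/3
  5 + 3/37 = 188/37

188/37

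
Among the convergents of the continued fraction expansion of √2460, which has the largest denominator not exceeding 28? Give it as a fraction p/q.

√2460 = [49; 1, 1, 2, 24, 2, 1, 1, 98, …] (period length 8).
Convergents:
  p_0/q_0 = 49/1
  p_1/q_1 = 50/1
  p_2/q_2 = 99/2
  p_3/q_3 = 248/5
  p_4/q_4 = 6051/122
q_3 = 5 ≤ 28 < 122 = q_4, so the answer is 248/5.

248/5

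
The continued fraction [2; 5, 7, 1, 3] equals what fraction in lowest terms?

349/159

Using pₖ = aₖpₖ₋₁ + pₖ₋₂ and qₖ = aₖqₖ₋₁ + qₖ₋₂:
  k=0: a=2, p=2, q=1
  k=1: a=5, p=11, q=5
  k=2: a=7, p=79, q=36
  k=3: a=1, p=90, q=41
  k=4: a=3, p=349, q=159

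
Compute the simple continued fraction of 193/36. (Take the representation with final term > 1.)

[5; 2, 1, 3, 3]

193 = 5*36 + 13
36 = 2*13 + 10
13 = 1*10 + 3
10 = 3*3 + 1
3 = 3*1 + 0  (stop)
So 193/36 = [5; 2, 1, 3, 3].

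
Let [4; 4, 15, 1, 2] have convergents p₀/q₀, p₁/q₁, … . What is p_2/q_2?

259/61

Using pₖ = aₖpₖ₋₁ + pₖ₋₂, qₖ = aₖqₖ₋₁ + qₖ₋₂ (with p₋₁=1, p₋₂=0, q₋₁=0, q₋₂=1):
  k=0: a=4, p=4, q=1
  k=1: a=4, p=17, q=4
  k=2: a=15, p=259, q=61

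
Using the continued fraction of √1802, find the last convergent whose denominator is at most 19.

√1802 = [42; 2, 4, 2, 84, …] (period length 4).
Convergents:
  p_0/q_0 = 42/1
  p_1/q_1 = 85/2
  p_2/q_2 = 382/9
  p_3/q_3 = 849/20
q_2 = 9 ≤ 19 < 20 = q_3, so the answer is 382/9.

382/9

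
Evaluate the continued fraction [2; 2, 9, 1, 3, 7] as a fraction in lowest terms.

Fold from the inside: start with 7/1.
  3 + 1/7 = 22/7
  1 + 7/22 = 29/22
  9 + 22/29 = 283/29
  2 + 29/283 = 595/283
  2 + 283/595 = 1473/595

1473/595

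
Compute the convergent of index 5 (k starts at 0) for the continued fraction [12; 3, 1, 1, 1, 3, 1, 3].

491/40

Using pₖ = aₖpₖ₋₁ + pₖ₋₂, qₖ = aₖqₖ₋₁ + qₖ₋₂ (with p₋₁=1, p₋₂=0, q₋₁=0, q₋₂=1):
  k=0: a=12, p=12, q=1
  k=1: a=3, p=37, q=3
  k=2: a=1, p=49, q=4
  k=3: a=1, p=86, q=7
  k=4: a=1, p=135, q=11
  k=5: a=3, p=491, q=40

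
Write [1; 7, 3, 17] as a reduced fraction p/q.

433/381

Fold from the inside: start with 17/1.
  3 + 1/17 = 52/17
  7 + 17/52 = 381/52
  1 + 52/381 = 433/381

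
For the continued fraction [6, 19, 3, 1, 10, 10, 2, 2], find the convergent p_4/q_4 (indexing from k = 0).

5011/828

Using pₖ = aₖpₖ₋₁ + pₖ₋₂, qₖ = aₖqₖ₋₁ + qₖ₋₂ (with p₋₁=1, p₋₂=0, q₋₁=0, q₋₂=1):
  k=0: a=6, p=6, q=1
  k=1: a=19, p=115, q=19
  k=2: a=3, p=351, q=58
  k=3: a=1, p=466, q=77
  k=4: a=10, p=5011, q=828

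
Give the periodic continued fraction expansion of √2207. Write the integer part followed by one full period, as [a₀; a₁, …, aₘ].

[46; 1, 45, 1, 92]

a₀ = ⌊√2207⌋ = 46.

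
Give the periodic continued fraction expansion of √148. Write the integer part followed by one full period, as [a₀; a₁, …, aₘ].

a₀ = ⌊√148⌋ = 12.
With m₀=0, d₀=1 and mₖ₊₁ = dₖaₖ − mₖ, dₖ₊₁ = (n − mₖ₊₁²)/dₖ, aₖ₊₁ = ⌊(a₀+mₖ₊₁)/dₖ₊₁⌋:
  k=1: m=12, d=4, a=6
  k=2: m=12, d=1, a=24
d=1 and a=2a₀=24 at k=2, so the next step gives (m, d) = (12, 4) again — its k=1 value — and the period has length 2.

[12; 6, 24]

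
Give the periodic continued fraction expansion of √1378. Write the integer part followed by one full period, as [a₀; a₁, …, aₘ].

[37; 8, 4, 4, 8, 74]

a₀ = ⌊√1378⌋ = 37.
With m₀=0, d₀=1 and mₖ₊₁ = dₖaₖ − mₖ, dₖ₊₁ = (n − mₖ₊₁²)/dₖ, aₖ₊₁ = ⌊(a₀+mₖ₊₁)/dₖ₊₁⌋:
  k=1: m=37, d=9, a=8
  k=2: m=35, d=17, a=4
  k=3: m=33, d=17, a=4
  k=4: m=35, d=9, a=8
  k=5: m=37, d=1, a=74
d=1 and a=2a₀=74 at k=5, so the next step gives (m, d) = (37, 9) again — its k=1 value — and the period has length 5.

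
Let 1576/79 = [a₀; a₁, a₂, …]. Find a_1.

1576 = 19·79 + 75   →  a_0 = 19
79 = 1·75 + 4   →  a_1 = 1

1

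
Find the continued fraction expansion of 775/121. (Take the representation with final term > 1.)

[6; 2, 2, 7, 1, 2]

775 = 6×121 + 49
121 = 2×49 + 23
49 = 2×23 + 3
23 = 7×3 + 2
3 = 1×2 + 1
2 = 2×1 + 0  (stop)
So 775/121 = [6; 2, 2, 7, 1, 2].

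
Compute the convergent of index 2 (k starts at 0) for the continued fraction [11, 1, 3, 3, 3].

47/4

Using pₖ = aₖpₖ₋₁ + pₖ₋₂, qₖ = aₖqₖ₋₁ + qₖ₋₂ (with p₋₁=1, p₋₂=0, q₋₁=0, q₋₂=1):
  k=0: a=11, p=11, q=1
  k=1: a=1, p=12, q=1
  k=2: a=3, p=47, q=4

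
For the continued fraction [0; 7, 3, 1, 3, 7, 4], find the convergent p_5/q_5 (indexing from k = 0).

109/792

Using pₖ = aₖpₖ₋₁ + pₖ₋₂, qₖ = aₖqₖ₋₁ + qₖ₋₂ (with p₋₁=1, p₋₂=0, q₋₁=0, q₋₂=1):
  k=0: a=0, p=0, q=1
  k=1: a=7, p=1, q=7
  k=2: a=3, p=3, q=22
  k=3: a=1, p=4, q=29
  k=4: a=3, p=15, q=109
  k=5: a=7, p=109, q=792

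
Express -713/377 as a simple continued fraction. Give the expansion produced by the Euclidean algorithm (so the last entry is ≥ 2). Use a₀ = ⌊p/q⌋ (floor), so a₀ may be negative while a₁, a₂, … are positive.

-713 = -2·377 + 41
377 = 9·41 + 8
41 = 5·8 + 1
8 = 8·1 + 0  (stop)
So -713/377 = [-2; 9, 5, 8].

[-2; 9, 5, 8]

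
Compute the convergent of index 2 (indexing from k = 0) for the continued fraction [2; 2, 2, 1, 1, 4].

Using pₖ = aₖpₖ₋₁ + pₖ₋₂, qₖ = aₖqₖ₋₁ + qₖ₋₂ (with p₋₁=1, p₋₂=0, q₋₁=0, q₋₂=1):
  k=0: a=2, p=2, q=1
  k=1: a=2, p=5, q=2
  k=2: a=2, p=12, q=5

12/5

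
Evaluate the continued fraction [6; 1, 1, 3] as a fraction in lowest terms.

46/7

Using pₖ = aₖpₖ₋₁ + pₖ₋₂ and qₖ = aₖqₖ₋₁ + qₖ₋₂:
  k=0: a=6, p=6, q=1
  k=1: a=1, p=7, q=1
  k=2: a=1, p=13, q=2
  k=3: a=3, p=46, q=7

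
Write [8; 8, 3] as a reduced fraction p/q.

Fold from the inside: start with 3/1.
  8 + 1/3 = 25/3
  8 + 3/25 = 203/25

203/25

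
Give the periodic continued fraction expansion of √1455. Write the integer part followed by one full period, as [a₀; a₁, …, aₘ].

[38; 6, 1, 11, 1, 6, 76]

a₀ = ⌊√1455⌋ = 38.
With m₀=0, d₀=1 and mₖ₊₁ = dₖaₖ − mₖ, dₖ₊₁ = (n − mₖ₊₁²)/dₖ, aₖ₊₁ = ⌊(a₀+mₖ₊₁)/dₖ₊₁⌋:
  k=1: m=38, d=11, a=6
  k=2: m=28, d=61, a=1
  k=3: m=33, d=6, a=11
  k=4: m=33, d=61, a=1
  k=5: m=28, d=11, a=6
  k=6: m=38, d=1, a=76
d=1 and a=2a₀=76 at k=6, so the next step gives (m, d) = (38, 11) again — its k=1 value — and the period has length 6.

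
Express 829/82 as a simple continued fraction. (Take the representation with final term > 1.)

829 = 10·82 + 9
82 = 9·9 + 1
9 = 9·1 + 0  (stop)
So 829/82 = [10; 9, 9].

[10; 9, 9]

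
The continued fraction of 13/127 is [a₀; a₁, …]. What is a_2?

1

13 = 0·127 + 13   →  a_0 = 0
127 = 9·13 + 10   →  a_1 = 9
13 = 1·10 + 3   →  a_2 = 1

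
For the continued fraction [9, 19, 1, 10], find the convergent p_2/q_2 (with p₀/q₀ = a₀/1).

Using pₖ = aₖpₖ₋₁ + pₖ₋₂, qₖ = aₖqₖ₋₁ + qₖ₋₂ (with p₋₁=1, p₋₂=0, q₋₁=0, q₋₂=1):
  k=0: a=9, p=9, q=1
  k=1: a=19, p=172, q=19
  k=2: a=1, p=181, q=20

181/20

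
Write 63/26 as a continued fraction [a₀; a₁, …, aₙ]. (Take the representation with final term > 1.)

[2; 2, 2, 1, 3]

63 = 2·26 + 11
26 = 2·11 + 4
11 = 2·4 + 3
4 = 1·3 + 1
3 = 3·1 + 0  (stop)
So 63/26 = [2; 2, 2, 1, 3].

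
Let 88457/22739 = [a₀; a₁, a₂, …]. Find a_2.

88457 = 3·22739 + 20240   →  a_0 = 3
22739 = 1·20240 + 2499   →  a_1 = 1
20240 = 8·2499 + 248   →  a_2 = 8

8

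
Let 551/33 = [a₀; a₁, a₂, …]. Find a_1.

551 = 16·33 + 23   →  a_0 = 16
33 = 1·23 + 10   →  a_1 = 1

1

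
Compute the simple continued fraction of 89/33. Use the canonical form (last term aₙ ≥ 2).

89 = 2×33 + 23
33 = 1×23 + 10
23 = 2×10 + 3
10 = 3×3 + 1
3 = 3×1 + 0  (stop)
So 89/33 = [2; 1, 2, 3, 3].

[2; 1, 2, 3, 3]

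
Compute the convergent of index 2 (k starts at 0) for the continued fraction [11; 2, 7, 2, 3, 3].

172/15

Using pₖ = aₖpₖ₋₁ + pₖ₋₂, qₖ = aₖqₖ₋₁ + qₖ₋₂ (with p₋₁=1, p₋₂=0, q₋₁=0, q₋₂=1):
  k=0: a=11, p=11, q=1
  k=1: a=2, p=23, q=2
  k=2: a=7, p=172, q=15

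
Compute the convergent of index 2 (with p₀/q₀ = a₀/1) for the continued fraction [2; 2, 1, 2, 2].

7/3

Using pₖ = aₖpₖ₋₁ + pₖ₋₂, qₖ = aₖqₖ₋₁ + qₖ₋₂ (with p₋₁=1, p₋₂=0, q₋₁=0, q₋₂=1):
  k=0: a=2, p=2, q=1
  k=1: a=2, p=5, q=2
  k=2: a=1, p=7, q=3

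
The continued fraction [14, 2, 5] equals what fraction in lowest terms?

159/11

Using pₖ = aₖpₖ₋₁ + pₖ₋₂ and qₖ = aₖqₖ₋₁ + qₖ₋₂:
  k=0: a=14, p=14, q=1
  k=1: a=2, p=29, q=2
  k=2: a=5, p=159, q=11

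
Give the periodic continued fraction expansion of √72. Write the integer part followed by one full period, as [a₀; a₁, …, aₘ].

[8; 2, 16]

a₀ = ⌊√72⌋ = 8.
With m₀=0, d₀=1 and mₖ₊₁ = dₖaₖ − mₖ, dₖ₊₁ = (n − mₖ₊₁²)/dₖ, aₖ₊₁ = ⌊(a₀+mₖ₊₁)/dₖ₊₁⌋:
  k=1: m=8, d=8, a=2
  k=2: m=8, d=1, a=16
d=1 and a=2a₀=16 at k=2, so the next step gives (m, d) = (8, 8) again — its k=1 value — and the period has length 2.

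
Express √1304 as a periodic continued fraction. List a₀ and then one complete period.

[36; 9, 72]

a₀ = ⌊√1304⌋ = 36.
With m₀=0, d₀=1 and mₖ₊₁ = dₖaₖ − mₖ, dₖ₊₁ = (n − mₖ₊₁²)/dₖ, aₖ₊₁ = ⌊(a₀+mₖ₊₁)/dₖ₊₁⌋:
  k=1: m=36, d=8, a=9
  k=2: m=36, d=1, a=72
d=1 and a=2a₀=72 at k=2, so the next step gives (m, d) = (36, 8) again — its k=1 value — and the period has length 2.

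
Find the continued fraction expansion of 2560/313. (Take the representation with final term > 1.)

[8; 5, 1, 1, 2, 3, 3]

2560 = 8·313 + 56
313 = 5·56 + 33
56 = 1·33 + 23
33 = 1·23 + 10
23 = 2·10 + 3
10 = 3·3 + 1
3 = 3·1 + 0  (stop)
So 2560/313 = [8; 5, 1, 1, 2, 3, 3].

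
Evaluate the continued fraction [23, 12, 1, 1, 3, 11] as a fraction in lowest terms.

22918/993

Fold from the inside: start with 11/1.
  3 + 1/11 = 34/11
  1 + 11/34 = 45/34
  1 + 34/45 = 79/45
  12 + 45/79 = 993/79
  23 + 79/993 = 22918/993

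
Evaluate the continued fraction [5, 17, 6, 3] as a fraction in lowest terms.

Fold from the inside: start with 3/1.
  6 + 1/3 = 19/3
  17 + 3/19 = 326/19
  5 + 19/326 = 1649/326

1649/326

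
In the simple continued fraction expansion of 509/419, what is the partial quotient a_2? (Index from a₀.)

1

509 = 1·419 + 90   →  a_0 = 1
419 = 4·90 + 59   →  a_1 = 4
90 = 1·59 + 31   →  a_2 = 1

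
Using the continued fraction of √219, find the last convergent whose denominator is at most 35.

√219 = [14; 1, 3, 1, 28, …] (period length 4).
Convergents:
  p_0/q_0 = 14/1
  p_1/q_1 = 15/1
  p_2/q_2 = 59/4
  p_3/q_3 = 74/5
  p_4/q_4 = 2131/144
q_3 = 5 ≤ 35 < 144 = q_4, so the answer is 74/5.

74/5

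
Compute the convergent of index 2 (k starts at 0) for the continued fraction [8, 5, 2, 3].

90/11

Using pₖ = aₖpₖ₋₁ + pₖ₋₂, qₖ = aₖqₖ₋₁ + qₖ₋₂ (with p₋₁=1, p₋₂=0, q₋₁=0, q₋₂=1):
  k=0: a=8, p=8, q=1
  k=1: a=5, p=41, q=5
  k=2: a=2, p=90, q=11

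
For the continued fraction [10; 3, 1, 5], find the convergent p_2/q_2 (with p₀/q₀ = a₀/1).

41/4

Using pₖ = aₖpₖ₋₁ + pₖ₋₂, qₖ = aₖqₖ₋₁ + qₖ₋₂ (with p₋₁=1, p₋₂=0, q₋₁=0, q₋₂=1):
  k=0: a=10, p=10, q=1
  k=1: a=3, p=31, q=3
  k=2: a=1, p=41, q=4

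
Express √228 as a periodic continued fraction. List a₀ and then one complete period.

[15; 10, 30]

a₀ = ⌊√228⌋ = 15.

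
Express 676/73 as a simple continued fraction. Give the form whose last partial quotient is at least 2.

676 = 9·73 + 19
73 = 3·19 + 16
19 = 1·16 + 3
16 = 5·3 + 1
3 = 3·1 + 0  (stop)
So 676/73 = [9; 3, 1, 5, 3].

[9; 3, 1, 5, 3]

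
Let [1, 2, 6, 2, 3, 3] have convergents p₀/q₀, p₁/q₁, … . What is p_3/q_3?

41/28

Using pₖ = aₖpₖ₋₁ + pₖ₋₂, qₖ = aₖqₖ₋₁ + qₖ₋₂ (with p₋₁=1, p₋₂=0, q₋₁=0, q₋₂=1):
  k=0: a=1, p=1, q=1
  k=1: a=2, p=3, q=2
  k=2: a=6, p=19, q=13
  k=3: a=2, p=41, q=28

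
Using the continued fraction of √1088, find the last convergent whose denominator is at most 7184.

143649/4355

√1088 = [32; 1, 64, …] (period length 2).
Convergents:
  p_0/q_0 = 32/1
  p_1/q_1 = 33/1
  p_2/q_2 = 2144/65
  p_3/q_3 = 2177/66
  p_4/q_4 = 141472/4289
  p_5/q_5 = 143649/4355
  p_6/q_6 = 9335008/283009
q_5 = 4355 ≤ 7184 < 283009 = q_6, so the answer is 143649/4355.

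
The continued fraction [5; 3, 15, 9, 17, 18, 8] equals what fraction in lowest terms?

Fold from the inside: start with 8/1.
  18 + 1/8 = 145/8
  17 + 8/145 = 2473/145
  9 + 145/2473 = 22402/2473
  15 + 2473/22402 = 338503/22402
  3 + 22402/338503 = 1037911/338503
  5 + 338503/1037911 = 5528058/1037911

5528058/1037911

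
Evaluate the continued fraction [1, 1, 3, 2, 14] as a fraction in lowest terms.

231/130

Fold from the inside: start with 14/1.
  2 + 1/14 = 29/14
  3 + 14/29 = 101/29
  1 + 29/101 = 130/101
  1 + 101/130 = 231/130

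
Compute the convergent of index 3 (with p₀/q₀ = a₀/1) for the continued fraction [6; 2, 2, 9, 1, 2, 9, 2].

Using pₖ = aₖpₖ₋₁ + pₖ₋₂, qₖ = aₖqₖ₋₁ + qₖ₋₂ (with p₋₁=1, p₋₂=0, q₋₁=0, q₋₂=1):
  k=0: a=6, p=6, q=1
  k=1: a=2, p=13, q=2
  k=2: a=2, p=32, q=5
  k=3: a=9, p=301, q=47

301/47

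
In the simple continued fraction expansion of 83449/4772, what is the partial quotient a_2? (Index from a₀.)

19

83449 = 17·4772 + 2325   →  a_0 = 17
4772 = 2·2325 + 122   →  a_1 = 2
2325 = 19·122 + 7   →  a_2 = 19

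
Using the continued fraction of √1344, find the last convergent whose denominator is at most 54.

√1344 = [36; 1, 1, 1, 17, 1, 1, 1, 72, …] (period length 8).
Convergents:
  p_0/q_0 = 36/1
  p_1/q_1 = 37/1
  p_2/q_2 = 73/2
  p_3/q_3 = 110/3
  p_4/q_4 = 1943/53
  p_5/q_5 = 2053/56
q_4 = 53 ≤ 54 < 56 = q_5, so the answer is 1943/53.

1943/53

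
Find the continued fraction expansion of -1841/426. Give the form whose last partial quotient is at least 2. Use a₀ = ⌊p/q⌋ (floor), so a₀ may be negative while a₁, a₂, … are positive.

-1841 = -5×426 + 289
426 = 1×289 + 137
289 = 2×137 + 15
137 = 9×15 + 2
15 = 7×2 + 1
2 = 2×1 + 0  (stop)
So -1841/426 = [-5; 1, 2, 9, 7, 2].

[-5; 1, 2, 9, 7, 2]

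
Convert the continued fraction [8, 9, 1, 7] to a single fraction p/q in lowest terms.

640/79

Fold from the inside: start with 7/1.
  1 + 1/7 = 8/7
  9 + 7/8 = 79/8
  8 + 8/79 = 640/79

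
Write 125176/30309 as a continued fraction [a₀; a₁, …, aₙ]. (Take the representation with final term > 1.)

[4; 7, 1, 2, 3, 1, 17, 17]

125176 = 4×30309 + 3940
30309 = 7×3940 + 2729
3940 = 1×2729 + 1211
2729 = 2×1211 + 307
1211 = 3×307 + 290
307 = 1×290 + 17
290 = 17×17 + 1
17 = 17×1 + 0  (stop)
So 125176/30309 = [4; 7, 1, 2, 3, 1, 17, 17].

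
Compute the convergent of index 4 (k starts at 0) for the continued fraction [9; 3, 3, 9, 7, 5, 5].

Using pₖ = aₖpₖ₋₁ + pₖ₋₂, qₖ = aₖqₖ₋₁ + qₖ₋₂ (with p₋₁=1, p₋₂=0, q₋₁=0, q₋₂=1):
  k=0: a=9, p=9, q=1
  k=1: a=3, p=28, q=3
  k=2: a=3, p=93, q=10
  k=3: a=9, p=865, q=93
  k=4: a=7, p=6148, q=661

6148/661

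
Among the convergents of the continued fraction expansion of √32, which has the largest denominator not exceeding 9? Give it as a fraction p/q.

17/3

√32 = [5; 1, 1, 1, 10, …] (period length 4).
Convergents:
  p_0/q_0 = 5/1
  p_1/q_1 = 6/1
  p_2/q_2 = 11/2
  p_3/q_3 = 17/3
  p_4/q_4 = 181/32
q_3 = 3 ≤ 9 < 32 = q_4, so the answer is 17/3.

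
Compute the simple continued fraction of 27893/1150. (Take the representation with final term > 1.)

[24; 3, 1, 12, 3, 7]

27893 = 24*1150 + 293
1150 = 3*293 + 271
293 = 1*271 + 22
271 = 12*22 + 7
22 = 3*7 + 1
7 = 7*1 + 0  (stop)
So 27893/1150 = [24; 3, 1, 12, 3, 7].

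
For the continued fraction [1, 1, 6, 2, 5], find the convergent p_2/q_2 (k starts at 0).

Using pₖ = aₖpₖ₋₁ + pₖ₋₂, qₖ = aₖqₖ₋₁ + qₖ₋₂ (with p₋₁=1, p₋₂=0, q₋₁=0, q₋₂=1):
  k=0: a=1, p=1, q=1
  k=1: a=1, p=2, q=1
  k=2: a=6, p=13, q=7

13/7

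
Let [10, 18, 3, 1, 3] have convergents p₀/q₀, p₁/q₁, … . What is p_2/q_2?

553/55

Using pₖ = aₖpₖ₋₁ + pₖ₋₂, qₖ = aₖqₖ₋₁ + qₖ₋₂ (with p₋₁=1, p₋₂=0, q₋₁=0, q₋₂=1):
  k=0: a=10, p=10, q=1
  k=1: a=18, p=181, q=18
  k=2: a=3, p=553, q=55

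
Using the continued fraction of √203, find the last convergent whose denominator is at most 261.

1610/113

√203 = [14; 4, 28, …] (period length 2).
Convergents:
  p_0/q_0 = 14/1
  p_1/q_1 = 57/4
  p_2/q_2 = 1610/113
  p_3/q_3 = 6497/456
q_2 = 113 ≤ 261 < 456 = q_3, so the answer is 1610/113.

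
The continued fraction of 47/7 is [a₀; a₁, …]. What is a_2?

2

47 = 6·7 + 5   →  a_0 = 6
7 = 1·5 + 2   →  a_1 = 1
5 = 2·2 + 1   →  a_2 = 2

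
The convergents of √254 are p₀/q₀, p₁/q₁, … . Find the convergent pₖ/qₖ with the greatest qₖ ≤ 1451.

8144/511

√254 = [15; 1, 14, 1, 30, …] (period length 4).
Convergents:
  p_0/q_0 = 15/1
  p_1/q_1 = 16/1
  p_2/q_2 = 239/15
  p_3/q_3 = 255/16
  p_4/q_4 = 7889/495
  p_5/q_5 = 8144/511
  p_6/q_6 = 121905/7649
q_5 = 511 ≤ 1451 < 7649 = q_6, so the answer is 8144/511.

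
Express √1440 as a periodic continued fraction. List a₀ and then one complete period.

a₀ = ⌊√1440⌋ = 37.
With m₀=0, d₀=1 and mₖ₊₁ = dₖaₖ − mₖ, dₖ₊₁ = (n − mₖ₊₁²)/dₖ, aₖ₊₁ = ⌊(a₀+mₖ₊₁)/dₖ₊₁⌋:
  k=1: m=37, d=71, a=1
  k=2: m=34, d=4, a=17
  k=3: m=34, d=71, a=1
  k=4: m=37, d=1, a=74
d=1 and a=2a₀=74 at k=4, so the next step gives (m, d) = (37, 71) again — its k=1 value — and the period has length 4.

[37; 1, 17, 1, 74]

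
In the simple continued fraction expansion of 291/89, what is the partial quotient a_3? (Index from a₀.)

291 = 3·89 + 24   →  a_0 = 3
89 = 3·24 + 17   →  a_1 = 3
24 = 1·17 + 7   →  a_2 = 1
17 = 2·7 + 3   →  a_3 = 2

2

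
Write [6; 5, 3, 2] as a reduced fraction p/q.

229/37

Using pₖ = aₖpₖ₋₁ + pₖ₋₂ and qₖ = aₖqₖ₋₁ + qₖ₋₂:
  k=0: a=6, p=6, q=1
  k=1: a=5, p=31, q=5
  k=2: a=3, p=99, q=16
  k=3: a=2, p=229, q=37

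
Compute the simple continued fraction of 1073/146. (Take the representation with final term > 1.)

[7; 2, 1, 6, 3, 2]

1073 = 7×146 + 51
146 = 2×51 + 44
51 = 1×44 + 7
44 = 6×7 + 2
7 = 3×2 + 1
2 = 2×1 + 0  (stop)
So 1073/146 = [7; 2, 1, 6, 3, 2].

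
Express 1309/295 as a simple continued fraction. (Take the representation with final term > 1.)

[4; 2, 3, 2, 18]

1309 = 4*295 + 129
295 = 2*129 + 37
129 = 3*37 + 18
37 = 2*18 + 1
18 = 18*1 + 0  (stop)
So 1309/295 = [4; 2, 3, 2, 18].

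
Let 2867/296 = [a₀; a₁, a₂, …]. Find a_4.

2

2867 = 9·296 + 203   →  a_0 = 9
296 = 1·203 + 93   →  a_1 = 1
203 = 2·93 + 17   →  a_2 = 2
93 = 5·17 + 8   →  a_3 = 5
17 = 2·8 + 1   →  a_4 = 2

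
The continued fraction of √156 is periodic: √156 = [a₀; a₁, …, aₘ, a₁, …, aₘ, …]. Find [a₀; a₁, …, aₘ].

[12; 2, 24]

a₀ = ⌊√156⌋ = 12.
With m₀=0, d₀=1 and mₖ₊₁ = dₖaₖ − mₖ, dₖ₊₁ = (n − mₖ₊₁²)/dₖ, aₖ₊₁ = ⌊(a₀+mₖ₊₁)/dₖ₊₁⌋:
  k=1: m=12, d=12, a=2
  k=2: m=12, d=1, a=24
d=1 and a=2a₀=24 at k=2, so the next step gives (m, d) = (12, 12) again — its k=1 value — and the period has length 2.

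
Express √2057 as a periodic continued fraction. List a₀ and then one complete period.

[45; 2, 1, 4, 1, 2, 90]

a₀ = ⌊√2057⌋ = 45.
With m₀=0, d₀=1 and mₖ₊₁ = dₖaₖ − mₖ, dₖ₊₁ = (n − mₖ₊₁²)/dₖ, aₖ₊₁ = ⌊(a₀+mₖ₊₁)/dₖ₊₁⌋:
  k=1: m=45, d=32, a=2
  k=2: m=19, d=53, a=1
  k=3: m=34, d=17, a=4
  k=4: m=34, d=53, a=1
  k=5: m=19, d=32, a=2
  k=6: m=45, d=1, a=90
d=1 and a=2a₀=90 at k=6, so the next step gives (m, d) = (45, 32) again — its k=1 value — and the period has length 6.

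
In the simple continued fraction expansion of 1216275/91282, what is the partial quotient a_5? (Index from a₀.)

10

1216275 = 13·91282 + 29609   →  a_0 = 13
91282 = 3·29609 + 2455   →  a_1 = 3
29609 = 12·2455 + 149   →  a_2 = 12
2455 = 16·149 + 71   →  a_3 = 16
149 = 2·71 + 7   →  a_4 = 2
71 = 10·7 + 1   →  a_5 = 10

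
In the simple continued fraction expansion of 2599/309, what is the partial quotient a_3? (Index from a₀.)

3

2599 = 8·309 + 127   →  a_0 = 8
309 = 2·127 + 55   →  a_1 = 2
127 = 2·55 + 17   →  a_2 = 2
55 = 3·17 + 4   →  a_3 = 3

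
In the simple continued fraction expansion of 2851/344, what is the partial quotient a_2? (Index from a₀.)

2851 = 8·344 + 99   →  a_0 = 8
344 = 3·99 + 47   →  a_1 = 3
99 = 2·47 + 5   →  a_2 = 2

2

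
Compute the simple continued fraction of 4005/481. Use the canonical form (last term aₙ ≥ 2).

[8; 3, 15, 1, 2, 3]

4005 = 8*481 + 157
481 = 3*157 + 10
157 = 15*10 + 7
10 = 1*7 + 3
7 = 2*3 + 1
3 = 3*1 + 0  (stop)
So 4005/481 = [8; 3, 15, 1, 2, 3].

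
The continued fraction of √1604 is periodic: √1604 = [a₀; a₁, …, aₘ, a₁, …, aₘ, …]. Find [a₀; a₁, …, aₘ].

[40; 20, 80]

a₀ = ⌊√1604⌋ = 40.
With m₀=0, d₀=1 and mₖ₊₁ = dₖaₖ − mₖ, dₖ₊₁ = (n − mₖ₊₁²)/dₖ, aₖ₊₁ = ⌊(a₀+mₖ₊₁)/dₖ₊₁⌋:
  k=1: m=40, d=4, a=20
  k=2: m=40, d=1, a=80
d=1 and a=2a₀=80 at k=2, so the next step gives (m, d) = (40, 4) again — its k=1 value — and the period has length 2.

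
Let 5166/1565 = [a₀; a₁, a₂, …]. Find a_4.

5166 = 3·1565 + 471   →  a_0 = 3
1565 = 3·471 + 152   →  a_1 = 3
471 = 3·152 + 15   →  a_2 = 3
152 = 10·15 + 2   →  a_3 = 10
15 = 7·2 + 1   →  a_4 = 7

7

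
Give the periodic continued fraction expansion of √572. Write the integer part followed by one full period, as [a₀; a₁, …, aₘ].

[23; 1, 10, 1, 46]

a₀ = ⌊√572⌋ = 23.
With m₀=0, d₀=1 and mₖ₊₁ = dₖaₖ − mₖ, dₖ₊₁ = (n − mₖ₊₁²)/dₖ, aₖ₊₁ = ⌊(a₀+mₖ₊₁)/dₖ₊₁⌋:
  k=1: m=23, d=43, a=1
  k=2: m=20, d=4, a=10
  k=3: m=20, d=43, a=1
  k=4: m=23, d=1, a=46
d=1 and a=2a₀=46 at k=4, so the next step gives (m, d) = (23, 43) again — its k=1 value — and the period has length 4.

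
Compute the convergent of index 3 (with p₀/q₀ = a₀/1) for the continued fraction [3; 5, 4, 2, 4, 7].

Using pₖ = aₖpₖ₋₁ + pₖ₋₂, qₖ = aₖqₖ₋₁ + qₖ₋₂ (with p₋₁=1, p₋₂=0, q₋₁=0, q₋₂=1):
  k=0: a=3, p=3, q=1
  k=1: a=5, p=16, q=5
  k=2: a=4, p=67, q=21
  k=3: a=2, p=150, q=47

150/47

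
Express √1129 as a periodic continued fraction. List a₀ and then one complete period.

a₀ = ⌊√1129⌋ = 33.
With m₀=0, d₀=1 and mₖ₊₁ = dₖaₖ − mₖ, dₖ₊₁ = (n − mₖ₊₁²)/dₖ, aₖ₊₁ = ⌊(a₀+mₖ₊₁)/dₖ₊₁⌋:
  k=1: m=33, d=40, a=1
  k=2: m=7, d=27, a=1
  k=3: m=20, d=27, a=1
  k=4: m=7, d=40, a=1
  k=5: m=33, d=1, a=66
d=1 and a=2a₀=66 at k=5, so the next step gives (m, d) = (33, 40) again — its k=1 value — and the period has length 5.

[33; 1, 1, 1, 1, 66]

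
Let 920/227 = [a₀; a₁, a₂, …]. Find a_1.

920 = 4·227 + 12   →  a_0 = 4
227 = 18·12 + 11   →  a_1 = 18

18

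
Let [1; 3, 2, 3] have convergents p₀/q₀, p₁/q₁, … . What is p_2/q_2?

9/7

Using pₖ = aₖpₖ₋₁ + pₖ₋₂, qₖ = aₖqₖ₋₁ + qₖ₋₂ (with p₋₁=1, p₋₂=0, q₋₁=0, q₋₂=1):
  k=0: a=1, p=1, q=1
  k=1: a=3, p=4, q=3
  k=2: a=2, p=9, q=7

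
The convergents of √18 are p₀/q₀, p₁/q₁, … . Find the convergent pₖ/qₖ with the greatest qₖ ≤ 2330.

4756/1121

√18 = [4; 4, 8, …] (period length 2).
Convergents:
  p_0/q_0 = 4/1
  p_1/q_1 = 17/4
  p_2/q_2 = 140/33
  p_3/q_3 = 577/136
  p_4/q_4 = 4756/1121
  p_5/q_5 = 19601/4620
q_4 = 1121 ≤ 2330 < 4620 = q_5, so the answer is 4756/1121.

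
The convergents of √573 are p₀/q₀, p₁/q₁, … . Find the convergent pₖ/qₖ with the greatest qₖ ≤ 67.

√573 = [23; 1, 14, 1, 46, …] (period length 4).
Convergents:
  p_0/q_0 = 23/1
  p_1/q_1 = 24/1
  p_2/q_2 = 359/15
  p_3/q_3 = 383/16
  p_4/q_4 = 17977/751
q_3 = 16 ≤ 67 < 751 = q_4, so the answer is 383/16.

383/16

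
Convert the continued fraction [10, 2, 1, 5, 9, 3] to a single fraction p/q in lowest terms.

Using pₖ = aₖpₖ₋₁ + pₖ₋₂ and qₖ = aₖqₖ₋₁ + qₖ₋₂:
  k=0: a=10, p=10, q=1
  k=1: a=2, p=21, q=2
  k=2: a=1, p=31, q=3
  k=3: a=5, p=176, q=17
  k=4: a=9, p=1615, q=156
  k=5: a=3, p=5021, q=485

5021/485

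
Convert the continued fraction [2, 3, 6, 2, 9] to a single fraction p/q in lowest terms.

899/388

Fold from the inside: start with 9/1.
  2 + 1/9 = 19/9
  6 + 9/19 = 123/19
  3 + 19/123 = 388/123
  2 + 123/388 = 899/388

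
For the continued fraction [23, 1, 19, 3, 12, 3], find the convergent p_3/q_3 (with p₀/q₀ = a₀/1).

Using pₖ = aₖpₖ₋₁ + pₖ₋₂, qₖ = aₖqₖ₋₁ + qₖ₋₂ (with p₋₁=1, p₋₂=0, q₋₁=0, q₋₂=1):
  k=0: a=23, p=23, q=1
  k=1: a=1, p=24, q=1
  k=2: a=19, p=479, q=20
  k=3: a=3, p=1461, q=61

1461/61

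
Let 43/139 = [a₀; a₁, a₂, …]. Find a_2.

4

43 = 0·139 + 43   →  a_0 = 0
139 = 3·43 + 10   →  a_1 = 3
43 = 4·10 + 3   →  a_2 = 4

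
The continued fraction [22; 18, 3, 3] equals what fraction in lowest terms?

4036/183

Fold from the inside: start with 3/1.
  3 + 1/3 = 10/3
  18 + 3/10 = 183/10
  22 + 10/183 = 4036/183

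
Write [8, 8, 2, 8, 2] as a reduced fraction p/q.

2476/305

Using pₖ = aₖpₖ₋₁ + pₖ₋₂ and qₖ = aₖqₖ₋₁ + qₖ₋₂:
  k=0: a=8, p=8, q=1
  k=1: a=8, p=65, q=8
  k=2: a=2, p=138, q=17
  k=3: a=8, p=1169, q=144
  k=4: a=2, p=2476, q=305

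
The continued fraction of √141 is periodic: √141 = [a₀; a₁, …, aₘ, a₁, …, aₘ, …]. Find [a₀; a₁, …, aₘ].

a₀ = ⌊√141⌋ = 11.
With m₀=0, d₀=1 and mₖ₊₁ = dₖaₖ − mₖ, dₖ₊₁ = (n − mₖ₊₁²)/dₖ, aₖ₊₁ = ⌊(a₀+mₖ₊₁)/dₖ₊₁⌋:
  k=1: m=11, d=20, a=1
  k=2: m=9, d=3, a=6
  k=3: m=9, d=20, a=1
  k=4: m=11, d=1, a=22
d=1 and a=2a₀=22 at k=4, so the next step gives (m, d) = (11, 20) again — its k=1 value — and the period has length 4.

[11; 1, 6, 1, 22]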